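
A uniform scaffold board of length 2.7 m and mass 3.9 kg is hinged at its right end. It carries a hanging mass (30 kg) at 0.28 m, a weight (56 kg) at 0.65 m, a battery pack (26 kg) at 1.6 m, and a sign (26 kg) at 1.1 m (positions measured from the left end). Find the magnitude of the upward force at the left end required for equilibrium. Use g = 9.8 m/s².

Taking torques about the right end:
Beam weight: 3.9 × 9.8 = 38.22 N down at 1.35 m → arm 1.35 m, τ = 38.22 × 1.35 = 51.6 N·m counterclockwise.
Hanging mass: 30 × 9.8 = 294 N down at 0.28 m → arm 2.42 m, τ = 294 × 2.42 = 711.5 N·m counterclockwise.
Weight: 56 × 9.8 = 548.8 N down at 0.65 m → arm 2.05 m, τ = 548.8 × 2.05 = 1125 N·m counterclockwise.
Battery pack: 26 × 9.8 = 254.8 N down at 1.6 m → arm 1.1 m, τ = 254.8 × 1.1 = 280.3 N·m counterclockwise.
Sign: 26 × 9.8 = 254.8 N down at 1.1 m → arm 1.6 m, τ = 254.8 × 1.6 = 407.7 N·m counterclockwise.
Net moment of the loads = 2576 N·m counterclockwise.
The upward force F acts at the left end, arm 2.7 m, giving F × 2.7 clockwise.
Setting net torque to zero: F × 2.7 = 2576 → F = 2576 / 2.7 = 954 N.

F ≈ 954 N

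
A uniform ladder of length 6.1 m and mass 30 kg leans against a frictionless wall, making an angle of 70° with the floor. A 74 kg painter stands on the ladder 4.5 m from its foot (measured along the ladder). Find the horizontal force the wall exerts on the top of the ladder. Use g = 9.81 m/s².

N_wall ≈ 248 N

Choose the foot of the ladder as the axis so the floor normal and friction both act there and drop out.
Ladder weight 30×9.81 = 294.3 N acts at 3.05 m along the ladder; its horizontal arm is 3.05·cos70° = 1.043 m → τ = 307 N·m clockwise.
Painter: 74×9.81 = 725.9 N at 4.5 m → arm 1.539 m → τ = 1117 N·m clockwise.
Wall normal N acts horizontally at the top; its moment arm is the height L sinθ = 6.1·sin70° = 5.732 m, counterclockwise.
Στ = 0 ⇒ N × 5.732 = 1424 ⇒ N = 248 N.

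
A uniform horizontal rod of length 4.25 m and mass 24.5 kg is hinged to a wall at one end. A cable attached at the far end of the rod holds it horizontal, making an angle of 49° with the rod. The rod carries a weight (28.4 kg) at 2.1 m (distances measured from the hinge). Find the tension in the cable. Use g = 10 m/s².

T ≈ 348 N

Take moments about the hinge.
Beam weight: 24.5 × 10 = 245 N down at 2.125 m → arm 2.125 m, τ = 245 × 2.125 = 520.6 N·m clockwise.
Weight: 28.4 × 10 = 284 N down at 2.1 m → arm 2.1 m, τ = 284 × 2.1 = 596.4 N·m clockwise.
Total clockwise load moment = 1117 N·m.
The cable tension T acts at 4.25 m; only its component perpendicular to the rod, T sinθ, produces torque. sin 49° = 0.7547.
Balancing moments: T × 4.25 × 0.7547 = 1117, giving T = 1117 / 3.207 = 348 N.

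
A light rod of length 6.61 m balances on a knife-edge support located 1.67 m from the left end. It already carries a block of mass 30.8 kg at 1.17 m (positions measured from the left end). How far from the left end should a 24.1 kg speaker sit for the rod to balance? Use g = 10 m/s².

x ≈ 2.31 m from the left end

Taking torques about the knife-edge support (at 1.67 m from the left end):
Block: 30.8 × 10 = 308 N down at 1.17 m → arm 0.5 m, τ = 308 × 0.5 = 154 N·m counterclockwise.
Net moment of existing loads = 154 N·m counterclockwise.
The speaker weighs 24.1 × 10 = 241 N and must supply an equal clockwise moment, so its lever arm about the knife-edge support is 154 / 241 = 0.639 m.
That puts it at 1.67 + 0.639 = 2.31 m from the left end.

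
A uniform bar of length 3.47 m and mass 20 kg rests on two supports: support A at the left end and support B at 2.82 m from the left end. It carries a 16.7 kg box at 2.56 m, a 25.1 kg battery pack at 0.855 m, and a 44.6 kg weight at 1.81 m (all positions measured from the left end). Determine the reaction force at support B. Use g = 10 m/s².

R_B ≈ 637 N

About support A:
Beam weight: 20 × 10 = 200 N down at 1.735 m → arm 1.735 m, τ = 200 × 1.735 = 347 N·m clockwise.
Box: 16.7 × 10 = 167 N down at 2.56 m → arm 2.56 m, τ = 167 × 2.56 = 427.5 N·m clockwise.
Battery pack: 25.1 × 10 = 251 N down at 0.855 m → arm 0.855 m, τ = 251 × 0.855 = 214.6 N·m clockwise.
Weight: 44.6 × 10 = 446 N down at 1.81 m → arm 1.81 m, τ = 446 × 1.81 = 807.3 N·m clockwise.
Net load moment about support A = 1796 N·m clockwise.
Reaction R at support B is upward at 2.82 m, arm 2.82 m → moment R × 2.82 counterclockwise.
Στ = 0 ⇒ R × 2.82 = 1796 ⇒ R = 637 N.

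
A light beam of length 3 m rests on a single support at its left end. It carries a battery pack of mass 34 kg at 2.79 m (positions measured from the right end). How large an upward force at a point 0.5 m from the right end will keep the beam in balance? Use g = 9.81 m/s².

F ≈ 28 N

Take moments about the left end.
Battery pack: 34 × 9.81 = 333.5 N down at 2.79 m → arm 0.21 m, τ = 333.5 × 0.21 = 70.03 N·m clockwise.
Net moment of the loads = 70.03 N·m clockwise.
The upward force F acts at a point 0.5 m from the right end, arm 2.5 m, giving F × 2.5 counterclockwise.
For rotational equilibrium, F × 2.5 = 70.03, so F = 70.03 / 2.5 = 28 N.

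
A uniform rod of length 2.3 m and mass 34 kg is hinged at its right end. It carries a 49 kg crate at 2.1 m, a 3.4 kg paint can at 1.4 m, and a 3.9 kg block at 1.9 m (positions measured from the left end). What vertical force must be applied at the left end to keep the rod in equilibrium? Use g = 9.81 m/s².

Taking torques about the right end:
Beam weight: 34 × 9.81 = 333.5 N down at 1.15 m → arm 1.15 m, τ = 333.5 × 1.15 = 383.5 N·m counterclockwise.
Crate: 49 × 9.81 = 480.7 N down at 2.1 m → arm 0.2 m, τ = 480.7 × 0.2 = 96.14 N·m counterclockwise.
Paint can: 3.4 × 9.81 = 33.35 N down at 1.4 m → arm 0.9 m, τ = 33.35 × 0.9 = 30.02 N·m counterclockwise.
Block: 3.9 × 9.81 = 38.26 N down at 1.9 m → arm 0.4 m, τ = 38.26 × 0.4 = 15.3 N·m counterclockwise.
Net moment of the loads = 525 N·m counterclockwise.
The upward force F acts at the left end, arm 2.3 m, giving F × 2.3 clockwise.
For rotational equilibrium, F × 2.3 = 525, so F = 525 / 2.3 = 228 N.

F ≈ 228 N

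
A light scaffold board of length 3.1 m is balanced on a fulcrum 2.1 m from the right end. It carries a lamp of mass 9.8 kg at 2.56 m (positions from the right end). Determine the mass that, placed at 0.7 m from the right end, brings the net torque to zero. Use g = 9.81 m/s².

m ≈ 3.22 kg

Take moments about the fulcrum (at 2.1 m from the right end).
Lamp: 9.8 × 9.81 = 96.14 N down at 2.56 m → arm 0.46 m, τ = 96.14 × 0.46 = 44.22 N·m counterclockwise.
Net moment of known loads = 44.22 N·m counterclockwise.
An unknown mass m at 0.7 m has arm 1.4 m; its moment is m·g·1.4 clockwise.
For rotational equilibrium, m × 9.81 × 1.4 = 44.22, so m = 44.22 / (9.81 × 1.4) = 3.22 kg.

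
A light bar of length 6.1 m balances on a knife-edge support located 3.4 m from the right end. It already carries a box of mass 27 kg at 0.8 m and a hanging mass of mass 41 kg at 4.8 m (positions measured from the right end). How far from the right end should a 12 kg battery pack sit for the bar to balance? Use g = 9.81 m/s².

x ≈ 4.47 m from the right end

Take moments about the knife-edge support (at 3.4 m from the right end).
Box: 27 × 9.81 = 264.9 N down at 0.8 m → arm 2.6 m, τ = 264.9 × 2.6 = 688.7 N·m clockwise.
Hanging mass: 41 × 9.81 = 402.2 N down at 4.8 m → arm 1.4 m, τ = 402.2 × 1.4 = 563.1 N·m counterclockwise.
Net moment of existing loads = 125.6 N·m clockwise.
The battery pack weighs 12 × 9.81 = 117.7 N and must supply an equal counterclockwise moment, so its lever arm about the knife-edge support is 125.6 / 117.7 = 1.07 m.
That puts it at 3.4 + 1.07 = 4.47 m from the right end.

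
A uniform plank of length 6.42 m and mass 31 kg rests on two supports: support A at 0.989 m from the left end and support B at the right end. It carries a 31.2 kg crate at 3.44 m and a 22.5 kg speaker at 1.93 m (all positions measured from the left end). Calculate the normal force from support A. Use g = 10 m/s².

About support B:
Beam weight: 31 × 10 = 310 N down at 3.21 m → arm 3.21 m, τ = 310 × 3.21 = 995.1 N·m counterclockwise.
Crate: 31.2 × 10 = 312 N down at 3.44 m → arm 2.98 m, τ = 312 × 2.98 = 929.8 N·m counterclockwise.
Speaker: 22.5 × 10 = 225 N down at 1.93 m → arm 4.49 m, τ = 225 × 4.49 = 1010 N·m counterclockwise.
Net load moment about support B = 2935 N·m counterclockwise.
Reaction R at support A is upward at 0.989 m, arm 5.431 m → moment R × 5.431 clockwise.
For rotational equilibrium, R × 5.431 = 2935, so R = 540 N.

R_A ≈ 540 N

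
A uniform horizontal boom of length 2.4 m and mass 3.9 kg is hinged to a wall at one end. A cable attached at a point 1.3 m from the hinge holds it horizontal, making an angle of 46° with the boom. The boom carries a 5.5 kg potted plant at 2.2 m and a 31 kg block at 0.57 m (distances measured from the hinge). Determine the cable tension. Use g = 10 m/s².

Choose the hinge as the axis so the unknown hinge reaction has zero arm there.
Beam weight: 3.9 × 10 = 39 N down at 1.2 m → arm 1.2 m, τ = 39 × 1.2 = 46.8 N·m clockwise.
Potted plant: 5.5 × 10 = 55 N down at 2.2 m → arm 2.2 m, τ = 55 × 2.2 = 121 N·m clockwise.
Block: 31 × 10 = 310 N down at 0.57 m → arm 0.57 m, τ = 310 × 0.57 = 176.7 N·m clockwise.
Total clockwise load moment = 344.5 N·m.
The cable tension T acts at 1.3 m; only its component perpendicular to the boom, T sinθ, produces torque. sin 46° = 0.7193.
Setting net torque to zero: T × 1.3 × 0.7193 = 344.5 → T = 344.5 / 0.9351 = 368 N.

T ≈ 368 N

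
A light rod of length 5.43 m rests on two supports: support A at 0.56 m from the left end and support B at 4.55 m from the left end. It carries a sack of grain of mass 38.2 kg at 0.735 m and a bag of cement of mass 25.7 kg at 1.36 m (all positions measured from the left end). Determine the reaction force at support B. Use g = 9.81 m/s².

Take moments about support A.
Sack of grain: 38.2 × 9.81 = 374.7 N down at 0.735 m → arm 0.175 m, τ = 374.7 × 0.175 = 65.57 N·m clockwise.
Bag of cement: 25.7 × 9.81 = 252.1 N down at 1.36 m → arm 0.8 m, τ = 252.1 × 0.8 = 201.7 N·m clockwise.
Net load moment about support A = 267.3 N·m clockwise.
Reaction R at support B is upward at 4.55 m, arm 3.99 m → moment R × 3.99 counterclockwise.
Balancing moments: R × 3.99 = 267.3, giving R = 67 N.

R_B ≈ 67 N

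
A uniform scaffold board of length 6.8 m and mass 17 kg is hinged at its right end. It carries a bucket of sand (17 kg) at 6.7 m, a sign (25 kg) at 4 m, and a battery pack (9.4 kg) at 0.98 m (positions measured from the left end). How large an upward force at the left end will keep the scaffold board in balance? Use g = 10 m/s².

Sum moments about the right end (the unknown pivot reaction has zero arm there).
Beam weight: 17 × 10 = 170 N down at 3.4 m → arm 3.4 m, τ = 170 × 3.4 = 578 N·m counterclockwise.
Bucket of sand: 17 × 10 = 170 N down at 6.7 m → arm 0.1 m, τ = 170 × 0.1 = 17 N·m counterclockwise.
Sign: 25 × 10 = 250 N down at 4 m → arm 2.8 m, τ = 250 × 2.8 = 700 N·m counterclockwise.
Battery pack: 9.4 × 10 = 94 N down at 0.98 m → arm 5.82 m, τ = 94 × 5.82 = 547.1 N·m counterclockwise.
Net moment of the loads = 1842 N·m counterclockwise.
The upward force F acts at the left end, arm 6.8 m, giving F × 6.8 clockwise.
Balancing moments: F × 6.8 = 1842, giving F = 1842 / 6.8 = 271 N.

F ≈ 271 N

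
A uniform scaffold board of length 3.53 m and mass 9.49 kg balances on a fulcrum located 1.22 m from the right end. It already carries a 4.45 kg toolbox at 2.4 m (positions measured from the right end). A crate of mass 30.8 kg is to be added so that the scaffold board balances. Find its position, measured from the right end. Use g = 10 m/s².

x ≈ 0.882 m from the right end

Choose the fulcrum (at 1.22 m from the right end) as the axis so the support reaction has zero arm there.
Beam weight: 9.49 × 10 = 94.9 N down at 1.765 m → arm 0.545 m, τ = 94.9 × 0.545 = 51.72 N·m counterclockwise.
Toolbox: 4.45 × 10 = 44.5 N down at 2.4 m → arm 1.18 m, τ = 44.5 × 1.18 = 52.51 N·m counterclockwise.
Net moment of existing loads = 104.2 N·m counterclockwise.
The crate weighs 30.8 × 10 = 308 N and must supply an equal clockwise moment, so its lever arm about the fulcrum is 104.2 / 308 = 0.338 m.
That puts it at 1.22 − 0.338 = 0.882 m from the right end.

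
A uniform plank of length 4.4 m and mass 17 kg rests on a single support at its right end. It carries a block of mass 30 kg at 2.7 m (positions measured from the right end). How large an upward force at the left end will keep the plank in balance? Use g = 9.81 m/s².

F ≈ 264 N

Take moments about the right end.
Beam weight: 17 × 9.81 = 166.8 N down at 2.2 m → arm 2.2 m, τ = 166.8 × 2.2 = 367 N·m counterclockwise.
Block: 30 × 9.81 = 294.3 N down at 2.7 m → arm 2.7 m, τ = 294.3 × 2.7 = 794.6 N·m counterclockwise.
Net moment of the loads = 1162 N·m counterclockwise.
The upward force F acts at the left end, arm 4.4 m, giving F × 4.4 clockwise.
For rotational equilibrium, F × 4.4 = 1162, so F = 1162 / 4.4 = 264 N.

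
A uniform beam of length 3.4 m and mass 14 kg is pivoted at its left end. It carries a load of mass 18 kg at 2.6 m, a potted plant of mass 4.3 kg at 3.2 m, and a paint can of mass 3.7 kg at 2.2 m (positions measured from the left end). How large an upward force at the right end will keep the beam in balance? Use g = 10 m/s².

F ≈ 272 N

About the left end:
Beam weight: 14 × 10 = 140 N down at 1.7 m → arm 1.7 m, τ = 140 × 1.7 = 238 N·m clockwise.
Load: 18 × 10 = 180 N down at 2.6 m → arm 2.6 m, τ = 180 × 2.6 = 468 N·m clockwise.
Potted plant: 4.3 × 10 = 43 N down at 3.2 m → arm 3.2 m, τ = 43 × 3.2 = 137.6 N·m clockwise.
Paint can: 3.7 × 10 = 37 N down at 2.2 m → arm 2.2 m, τ = 37 × 2.2 = 81.4 N·m clockwise.
Net moment of the loads = 925 N·m clockwise.
The upward force F acts at the right end, arm 3.4 m, giving F × 3.4 counterclockwise.
Balancing moments: F × 3.4 = 925, giving F = 925 / 3.4 = 272 N.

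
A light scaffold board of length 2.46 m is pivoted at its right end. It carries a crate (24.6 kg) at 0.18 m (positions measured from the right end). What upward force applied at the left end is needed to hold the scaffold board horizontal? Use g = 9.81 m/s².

F ≈ 17.7 N

Sum moments about the right end (the unknown pivot reaction has zero arm there).
Crate: 24.6 × 9.81 = 241.3 N down at 0.18 m → arm 0.18 m, τ = 241.3 × 0.18 = 43.43 N·m counterclockwise.
Net moment of the loads = 43.43 N·m counterclockwise.
The upward force F acts at the left end, arm 2.46 m, giving F × 2.46 clockwise.
Balancing moments: F × 2.46 = 43.43, giving F = 43.43 / 2.46 = 17.7 N.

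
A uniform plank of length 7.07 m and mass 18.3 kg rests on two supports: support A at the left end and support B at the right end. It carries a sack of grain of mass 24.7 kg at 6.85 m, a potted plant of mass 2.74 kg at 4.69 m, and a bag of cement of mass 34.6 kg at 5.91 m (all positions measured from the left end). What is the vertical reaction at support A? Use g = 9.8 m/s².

Take moments about support B.
Beam weight: 18.3 × 9.8 = 179.3 N down at 3.535 m → arm 3.535 m, τ = 179.3 × 3.535 = 633.8 N·m counterclockwise.
Sack of grain: 24.7 × 9.8 = 242.1 N down at 6.85 m → arm 0.22 m, τ = 242.1 × 0.22 = 53.26 N·m counterclockwise.
Potted plant: 2.74 × 9.8 = 26.85 N down at 4.69 m → arm 2.38 m, τ = 26.85 × 2.38 = 63.9 N·m counterclockwise.
Bag of cement: 34.6 × 9.8 = 339.1 N down at 5.91 m → arm 1.16 m, τ = 339.1 × 1.16 = 393.4 N·m counterclockwise.
Net load moment about support B = 1144 N·m counterclockwise.
Reaction R at support A is upward at 0 m, arm 7.07 m → moment R × 7.07 clockwise.
Setting net torque to zero: R × 7.07 = 1144 → R = 162 N.

R_A ≈ 162 N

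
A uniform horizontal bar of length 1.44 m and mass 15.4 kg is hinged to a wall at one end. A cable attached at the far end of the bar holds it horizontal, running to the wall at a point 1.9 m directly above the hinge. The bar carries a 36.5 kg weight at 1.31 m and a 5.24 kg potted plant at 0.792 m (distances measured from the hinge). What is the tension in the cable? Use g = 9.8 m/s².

T ≈ 538 N

About the hinge:
Beam weight: 15.4 × 9.8 = 150.9 N down at 0.72 m → arm 0.72 m, τ = 150.9 × 0.72 = 108.6 N·m clockwise.
Weight: 36.5 × 9.8 = 357.7 N down at 1.31 m → arm 1.31 m, τ = 357.7 × 1.31 = 468.6 N·m clockwise.
Potted plant: 5.24 × 9.8 = 51.35 N down at 0.792 m → arm 0.792 m, τ = 51.35 × 0.792 = 40.67 N·m clockwise.
Total clockwise load moment = 617.9 N·m.
The cable tension T acts at 1.44 m; only its component perpendicular to the bar, T sinθ, produces torque. sinθ = h/√(h²+d²) = 1.9/√(1.9²+1.44²) = 0.797.
Στ = 0 ⇒ T × 1.44 × 0.797 = 617.9 ⇒ T = 617.9 / 1.148 = 538 N.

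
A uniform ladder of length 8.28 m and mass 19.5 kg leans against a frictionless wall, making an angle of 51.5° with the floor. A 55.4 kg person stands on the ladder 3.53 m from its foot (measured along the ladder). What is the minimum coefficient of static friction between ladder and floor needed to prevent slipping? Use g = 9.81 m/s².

μ_min ≈ 0.354

Choose the foot of the ladder as the axis so the floor normal and friction both act there and drop out.
Ladder weight 19.5×9.81 = 191.3 N acts at 4.14 m along the ladder; its horizontal arm is 4.14·cos51.5° = 2.577 m → τ = 493 N·m clockwise.
Person: 55.4×9.81 = 543.5 N at 3.53 m → arm 2.197 m → τ = 1194 N·m clockwise.
Wall normal N acts horizontally at the top; its moment arm is the height L sinθ = 8.28·sin51.5° = 6.48 m, counterclockwise.
For rotational equilibrium, N × 6.48 = 1687, so N = 260.3 N.
ΣFx = 0 ⇒ f = N_wall = 260.3 N. ΣFy = 0 ⇒ N_floor = 734.8 N.
μ_min = f / N_floor = 260.3 / 734.8 = 0.354.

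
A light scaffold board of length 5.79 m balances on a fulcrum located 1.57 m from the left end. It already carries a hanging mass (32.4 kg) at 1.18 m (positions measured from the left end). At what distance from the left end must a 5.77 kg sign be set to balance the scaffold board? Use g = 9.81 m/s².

Take moments about the fulcrum (at 1.57 m from the left end).
Hanging mass: 32.4 × 9.81 = 317.8 N down at 1.18 m → arm 0.39 m, τ = 317.8 × 0.39 = 123.9 N·m counterclockwise.
Net moment of existing loads = 123.9 N·m counterclockwise.
The sign weighs 5.77 × 9.81 = 56.6 N and must supply an equal clockwise moment, so its lever arm about the fulcrum is 123.9 / 56.6 = 2.19 m.
That puts it at 1.57 + 2.19 = 3.76 m from the left end.

x ≈ 3.76 m from the left end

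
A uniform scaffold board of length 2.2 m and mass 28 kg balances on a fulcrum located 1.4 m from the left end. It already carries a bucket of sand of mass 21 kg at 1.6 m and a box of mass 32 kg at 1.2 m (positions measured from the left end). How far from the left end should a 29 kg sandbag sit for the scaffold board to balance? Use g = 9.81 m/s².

Sum moments about the fulcrum (at 1.4 m from the left end) (the support reaction has zero arm there).
Beam weight: 28 × 9.81 = 274.7 N down at 1.1 m → arm 0.3 m, τ = 274.7 × 0.3 = 82.41 N·m counterclockwise.
Bucket of sand: 21 × 9.81 = 206 N down at 1.6 m → arm 0.2 m, τ = 206 × 0.2 = 41.2 N·m clockwise.
Box: 32 × 9.81 = 313.9 N down at 1.2 m → arm 0.2 m, τ = 313.9 × 0.2 = 62.78 N·m counterclockwise.
Net moment of existing loads = 104 N·m counterclockwise.
The sandbag weighs 29 × 9.81 = 284.5 N and must supply an equal clockwise moment, so its lever arm about the fulcrum is 104 / 284.5 = 0.366 m.
That puts it at 1.4 + 0.366 = 1.77 m from the left end.

x ≈ 1.77 m from the left end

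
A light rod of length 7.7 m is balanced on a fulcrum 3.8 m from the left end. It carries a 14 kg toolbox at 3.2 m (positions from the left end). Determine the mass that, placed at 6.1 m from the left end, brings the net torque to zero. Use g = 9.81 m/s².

Sum moments about the fulcrum (at 3.8 m from the left end) (the support reaction has zero arm there).
Toolbox: 14 × 9.81 = 137.3 N down at 3.2 m → arm 0.6 m, τ = 137.3 × 0.6 = 82.38 N·m counterclockwise.
Net moment of known loads = 82.38 N·m counterclockwise.
An unknown mass m at 6.1 m has arm 2.3 m; its moment is m·g·2.3 clockwise.
Setting net torque to zero: m × 9.81 × 2.3 = 82.38 → m = 82.38 / (9.81 × 2.3) = 3.65 kg.

m ≈ 3.65 kg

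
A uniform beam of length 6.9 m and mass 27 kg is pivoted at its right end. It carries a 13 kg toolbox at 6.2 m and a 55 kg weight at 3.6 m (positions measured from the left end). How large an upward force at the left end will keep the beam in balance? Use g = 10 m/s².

F ≈ 411 N

Taking torques about the right end:
Beam weight: 27 × 10 = 270 N down at 3.45 m → arm 3.45 m, τ = 270 × 3.45 = 931.5 N·m counterclockwise.
Toolbox: 13 × 10 = 130 N down at 6.2 m → arm 0.7 m, τ = 130 × 0.7 = 91 N·m counterclockwise.
Weight: 55 × 10 = 550 N down at 3.6 m → arm 3.3 m, τ = 550 × 3.3 = 1815 N·m counterclockwise.
Net moment of the loads = 2838 N·m counterclockwise.
The upward force F acts at the left end, arm 6.9 m, giving F × 6.9 clockwise.
Setting net torque to zero: F × 6.9 = 2838 → F = 2838 / 6.9 = 411 N.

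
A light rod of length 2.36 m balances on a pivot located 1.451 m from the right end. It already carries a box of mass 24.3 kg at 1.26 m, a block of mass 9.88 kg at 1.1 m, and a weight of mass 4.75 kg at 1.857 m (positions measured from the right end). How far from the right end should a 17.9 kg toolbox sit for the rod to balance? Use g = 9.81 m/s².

About the pivot (at 1.451 m from the right end):
Box: 24.3 × 9.81 = 238.4 N down at 1.26 m → arm 0.191 m, τ = 238.4 × 0.191 = 45.53 N·m clockwise.
Block: 9.88 × 9.81 = 96.92 N down at 1.1 m → arm 0.351 m, τ = 96.92 × 0.351 = 34.02 N·m clockwise.
Weight: 4.75 × 9.81 = 46.6 N down at 1.857 m → arm 0.406 m, τ = 46.6 × 0.406 = 18.92 N·m counterclockwise.
Net moment of existing loads = 60.63 N·m clockwise.
The toolbox weighs 17.9 × 9.81 = 175.6 N and must supply an equal counterclockwise moment, so its lever arm about the pivot is 60.63 / 175.6 = 0.345 m.
That puts it at 1.451 + 0.345 = 1.8 m from the right end.

x ≈ 1.8 m from the right end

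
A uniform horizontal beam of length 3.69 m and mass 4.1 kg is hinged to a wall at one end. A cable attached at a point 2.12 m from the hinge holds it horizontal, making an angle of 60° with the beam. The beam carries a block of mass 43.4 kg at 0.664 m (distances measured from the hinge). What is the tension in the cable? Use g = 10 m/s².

T ≈ 198 N

Choose the hinge as the axis so the unknown hinge reaction has zero arm there.
Beam weight: 4.1 × 10 = 41 N down at 1.845 m → arm 1.845 m, τ = 41 × 1.845 = 75.64 N·m clockwise.
Block: 43.4 × 10 = 434 N down at 0.664 m → arm 0.664 m, τ = 434 × 0.664 = 288.2 N·m clockwise.
Total clockwise load moment = 363.8 N·m.
The cable tension T acts at 2.12 m; only its component perpendicular to the beam, T sinθ, produces torque. sin 60° = 0.866.
For rotational equilibrium, T × 2.12 × 0.866 = 363.8, so T = 363.8 / 1.836 = 198 N.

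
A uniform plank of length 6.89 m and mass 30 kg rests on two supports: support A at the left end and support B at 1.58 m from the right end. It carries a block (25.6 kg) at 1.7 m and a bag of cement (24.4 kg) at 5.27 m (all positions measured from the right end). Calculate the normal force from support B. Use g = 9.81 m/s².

Take moments about support A.
Beam weight: 30 × 9.81 = 294.3 N down at 3.445 m → arm 3.445 m, τ = 294.3 × 3.445 = 1014 N·m clockwise.
Block: 25.6 × 9.81 = 251.1 N down at 1.7 m → arm 5.19 m, τ = 251.1 × 5.19 = 1303 N·m clockwise.
Bag of cement: 24.4 × 9.81 = 239.4 N down at 5.27 m → arm 1.62 m, τ = 239.4 × 1.62 = 387.8 N·m clockwise.
Net load moment about support A = 2705 N·m clockwise.
Reaction R at support B is upward at 1.58 m, arm 5.31 m → moment R × 5.31 counterclockwise.
Setting net torque to zero: R × 5.31 = 2705 → R = 509 N.

R_B ≈ 509 N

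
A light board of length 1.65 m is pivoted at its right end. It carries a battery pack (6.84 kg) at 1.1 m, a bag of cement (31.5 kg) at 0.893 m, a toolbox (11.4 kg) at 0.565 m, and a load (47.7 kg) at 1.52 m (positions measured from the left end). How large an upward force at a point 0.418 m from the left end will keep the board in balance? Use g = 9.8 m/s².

About the right end:
Battery pack: 6.84 × 9.8 = 67.03 N down at 1.1 m → arm 0.55 m, τ = 67.03 × 0.55 = 36.87 N·m counterclockwise.
Bag of cement: 31.5 × 9.8 = 308.7 N down at 0.893 m → arm 0.757 m, τ = 308.7 × 0.757 = 233.7 N·m counterclockwise.
Toolbox: 11.4 × 9.8 = 111.7 N down at 0.565 m → arm 1.085 m, τ = 111.7 × 1.085 = 121.2 N·m counterclockwise.
Load: 47.7 × 9.8 = 467.5 N down at 1.52 m → arm 0.13 m, τ = 467.5 × 0.13 = 60.77 N·m counterclockwise.
Net moment of the loads = 452.5 N·m counterclockwise.
The upward force F acts at a point 0.418 m from the left end, arm 1.232 m, giving F × 1.232 clockwise.
Στ = 0 ⇒ F × 1.232 = 452.5 ⇒ F = 452.5 / 1.232 = 367 N.

F ≈ 367 N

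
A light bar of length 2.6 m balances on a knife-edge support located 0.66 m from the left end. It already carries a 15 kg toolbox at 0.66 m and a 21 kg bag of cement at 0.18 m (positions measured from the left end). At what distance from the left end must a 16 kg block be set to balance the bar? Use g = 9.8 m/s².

x ≈ 1.29 m from the left end

About the knife-edge support (at 0.66 m from the left end):
Toolbox: acts at the knife-edge support, moment arm 0 → no torque.
Bag of cement: 21 × 9.8 = 205.8 N down at 0.18 m → arm 0.48 m, τ = 205.8 × 0.48 = 98.78 N·m counterclockwise.
Net moment of existing loads = 98.78 N·m counterclockwise.
The block weighs 16 × 9.8 = 156.8 N and must supply an equal clockwise moment, so its lever arm about the knife-edge support is 98.78 / 156.8 = 0.63 m.
That puts it at 0.66 + 0.63 = 1.29 m from the left end.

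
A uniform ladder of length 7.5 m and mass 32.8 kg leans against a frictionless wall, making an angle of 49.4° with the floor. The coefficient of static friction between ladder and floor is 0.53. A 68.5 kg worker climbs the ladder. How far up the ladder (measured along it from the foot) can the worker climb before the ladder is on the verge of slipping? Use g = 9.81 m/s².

d ≈ 5.06 m

Take moments about the foot of the ladder.
Ladder weight 32.8×9.81 = 321.8 N acts at 3.75 m along the ladder; its horizontal arm is 3.75·cos49.4° = 2.44 m → τ = 785.2 N·m clockwise.
Worker weight 68.5×9.81 = 672 N at distance d → arm d·cos49.4° → τ = 672·d·0.6508 clockwise.
Wall normal N at the top has arm L sinθ = 5.695 m counterclockwise, so Στ = 0 gives N·5.695 = 785.2 + 437.3·d.
ΣFy = 0 ⇒ N_floor = 993.8 N, so the maximum friction is μ_s·N_floor = 0.53×993.8 = 526.7 N. ΣFx = 0 ⇒ N_wall = f, so at the slipping point N = 526.7 N.
Substituting: 526.7×5.695 = 785.2 + 437.3·d ⇒ d = (3000 − 785.2) / 437.3 = 5.06 m.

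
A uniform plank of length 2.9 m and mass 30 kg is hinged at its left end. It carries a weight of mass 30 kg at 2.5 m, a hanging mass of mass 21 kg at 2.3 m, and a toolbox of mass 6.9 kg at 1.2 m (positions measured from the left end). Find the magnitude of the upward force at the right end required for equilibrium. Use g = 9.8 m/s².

F ≈ 592 N

Sum moments about the left end (the unknown pivot reaction has zero arm there).
Beam weight: 30 × 9.8 = 294 N down at 1.45 m → arm 1.45 m, τ = 294 × 1.45 = 426.3 N·m clockwise.
Weight: 30 × 9.8 = 294 N down at 2.5 m → arm 2.5 m, τ = 294 × 2.5 = 735 N·m clockwise.
Hanging mass: 21 × 9.8 = 205.8 N down at 2.3 m → arm 2.3 m, τ = 205.8 × 2.3 = 473.3 N·m clockwise.
Toolbox: 6.9 × 9.8 = 67.62 N down at 1.2 m → arm 1.2 m, τ = 67.62 × 1.2 = 81.14 N·m clockwise.
Net moment of the loads = 1716 N·m clockwise.
The upward force F acts at the right end, arm 2.9 m, giving F × 2.9 counterclockwise.
Setting net torque to zero: F × 2.9 = 1716 → F = 1716 / 2.9 = 592 N.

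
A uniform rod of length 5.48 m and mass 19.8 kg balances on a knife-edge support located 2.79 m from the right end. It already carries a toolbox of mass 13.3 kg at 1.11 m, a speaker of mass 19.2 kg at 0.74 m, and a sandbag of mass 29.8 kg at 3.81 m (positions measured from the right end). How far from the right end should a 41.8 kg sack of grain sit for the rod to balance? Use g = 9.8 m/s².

x ≈ 3.56 m from the right end

About the knife-edge support (at 2.79 m from the right end):
Beam weight: 19.8 × 9.8 = 194 N down at 2.74 m → arm 0.05 m, τ = 194 × 0.05 = 9.7 N·m clockwise.
Toolbox: 13.3 × 9.8 = 130.3 N down at 1.11 m → arm 1.68 m, τ = 130.3 × 1.68 = 218.9 N·m clockwise.
Speaker: 19.2 × 9.8 = 188.2 N down at 0.74 m → arm 2.05 m, τ = 188.2 × 2.05 = 385.8 N·m clockwise.
Sandbag: 29.8 × 9.8 = 292 N down at 3.81 m → arm 1.02 m, τ = 292 × 1.02 = 297.8 N·m counterclockwise.
Net moment of existing loads = 316.6 N·m clockwise.
The sack of grain weighs 41.8 × 9.8 = 409.6 N and must supply an equal counterclockwise moment, so its lever arm about the knife-edge support is 316.6 / 409.6 = 0.773 m.
That puts it at 2.79 + 0.773 = 3.56 m from the right end.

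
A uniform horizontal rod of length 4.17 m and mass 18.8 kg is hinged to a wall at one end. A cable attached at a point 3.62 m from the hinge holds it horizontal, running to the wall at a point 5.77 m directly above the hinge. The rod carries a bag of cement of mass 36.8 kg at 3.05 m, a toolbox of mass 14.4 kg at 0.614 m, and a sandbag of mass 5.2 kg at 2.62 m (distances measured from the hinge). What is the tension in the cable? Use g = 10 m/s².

Sum moments about the hinge (the unknown hinge reaction has zero arm there).
Beam weight: 18.8 × 10 = 188 N down at 2.085 m → arm 2.085 m, τ = 188 × 2.085 = 392 N·m clockwise.
Bag of cement: 36.8 × 10 = 368 N down at 3.05 m → arm 3.05 m, τ = 368 × 3.05 = 1122 N·m clockwise.
Toolbox: 14.4 × 10 = 144 N down at 0.614 m → arm 0.614 m, τ = 144 × 0.614 = 88.42 N·m clockwise.
Sandbag: 5.2 × 10 = 52 N down at 2.62 m → arm 2.62 m, τ = 52 × 2.62 = 136.2 N·m clockwise.
Total clockwise load moment = 1739 N·m.
The cable tension T acts at 3.62 m; only its component perpendicular to the rod, T sinθ, produces torque. sinθ = h/√(h²+d²) = 5.77/√(5.77²+3.62²) = 0.8471.
Στ = 0 ⇒ T × 3.62 × 0.8471 = 1739 ⇒ T = 1739 / 3.067 = 567 N.

T ≈ 567 N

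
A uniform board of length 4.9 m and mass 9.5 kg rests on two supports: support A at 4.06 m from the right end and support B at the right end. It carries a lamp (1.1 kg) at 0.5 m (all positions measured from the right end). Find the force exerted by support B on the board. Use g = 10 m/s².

R_B ≈ 47.3 N

Take moments about support A.
Beam weight: 9.5 × 10 = 95 N down at 2.45 m → arm 1.61 m, τ = 95 × 1.61 = 153 N·m clockwise.
Lamp: 1.1 × 10 = 11 N down at 0.5 m → arm 3.56 m, τ = 11 × 3.56 = 39.16 N·m clockwise.
Net load moment about support A = 192.2 N·m clockwise.
Reaction R at support B is upward at 0 m, arm 4.06 m → moment R × 4.06 counterclockwise.
Στ = 0 ⇒ R × 4.06 = 192.2 ⇒ R = 47.3 N.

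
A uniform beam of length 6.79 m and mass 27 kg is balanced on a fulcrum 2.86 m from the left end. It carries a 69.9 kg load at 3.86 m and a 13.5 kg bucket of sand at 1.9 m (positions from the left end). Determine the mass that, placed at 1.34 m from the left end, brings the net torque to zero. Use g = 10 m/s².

Choose the fulcrum (at 2.86 m from the left end) as the axis so the support reaction has zero arm there.
Beam weight: 27 × 10 = 270 N down at 3.395 m → arm 0.535 m, τ = 270 × 0.535 = 144.5 N·m clockwise.
Load: 69.9 × 10 = 699 N down at 3.86 m → arm 1 m, τ = 699 × 1 = 699 N·m clockwise.
Bucket of sand: 13.5 × 10 = 135 N down at 1.9 m → arm 0.96 m, τ = 135 × 0.96 = 129.6 N·m counterclockwise.
Net moment of known loads = 713.9 N·m clockwise.
An unknown mass m at 1.34 m has arm 1.52 m; its moment is m·g·1.52 counterclockwise.
For rotational equilibrium, m × 10 × 1.52 = 713.9, so m = 713.9 / (10 × 1.52) = 47 kg.

m ≈ 47 kg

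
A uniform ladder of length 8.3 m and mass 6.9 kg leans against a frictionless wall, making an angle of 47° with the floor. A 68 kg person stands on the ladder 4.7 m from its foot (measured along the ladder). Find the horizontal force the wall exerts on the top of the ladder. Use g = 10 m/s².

About the foot of the ladder:
Ladder weight 6.9×10 = 69 N acts at 4.15 m along the ladder; its horizontal arm is 4.15·cos47° = 2.83 m → τ = 195.3 N·m clockwise.
Person: 68×10 = 680 N at 4.7 m → arm 3.205 m → τ = 2179 N·m clockwise.
Wall normal N acts horizontally at the top; its moment arm is the height L sinθ = 8.3·sin47° = 6.07 m, counterclockwise.
For rotational equilibrium, N × 6.07 = 2374, so N = 391 N.

N_wall ≈ 391 N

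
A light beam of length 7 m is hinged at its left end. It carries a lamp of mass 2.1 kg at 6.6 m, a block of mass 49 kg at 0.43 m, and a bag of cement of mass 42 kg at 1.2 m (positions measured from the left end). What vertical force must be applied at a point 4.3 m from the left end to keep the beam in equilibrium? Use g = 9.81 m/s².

Choose the left end as the axis so the unknown pivot reaction has zero arm there.
Lamp: 2.1 × 9.81 = 20.6 N down at 6.6 m → arm 6.6 m, τ = 20.6 × 6.6 = 136 N·m clockwise.
Block: 49 × 9.81 = 480.7 N down at 0.43 m → arm 0.43 m, τ = 480.7 × 0.43 = 206.7 N·m clockwise.
Bag of cement: 42 × 9.81 = 412 N down at 1.2 m → arm 1.2 m, τ = 412 × 1.2 = 494.4 N·m clockwise.
Net moment of the loads = 837.1 N·m clockwise.
The upward force F acts at a point 4.3 m from the left end, arm 4.3 m, giving F × 4.3 counterclockwise.
Balancing moments: F × 4.3 = 837.1, giving F = 837.1 / 4.3 = 195 N.

F ≈ 195 N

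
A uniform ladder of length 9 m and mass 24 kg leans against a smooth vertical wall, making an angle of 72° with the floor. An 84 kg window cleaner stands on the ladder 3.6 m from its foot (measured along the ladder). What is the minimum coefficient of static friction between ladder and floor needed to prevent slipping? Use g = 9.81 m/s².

Taking torques about the foot of the ladder:
Ladder weight 24×9.81 = 235.4 N acts at 4.5 m along the ladder; its horizontal arm is 4.5·cos72° = 1.391 m → τ = 327.4 N·m clockwise.
Window cleaner: 84×9.81 = 824 N at 3.6 m → arm 1.112 m → τ = 916.3 N·m clockwise.
Wall normal N acts horizontally at the top; its moment arm is the height L sinθ = 9·sin72° = 8.56 m, counterclockwise.
Setting net torque to zero: N × 8.56 = 1244 → N = 145.3 N.
ΣFx = 0 ⇒ f = N_wall = 145.3 N. ΣFy = 0 ⇒ N_floor = 1059 N.
μ_min = f / N_floor = 145.3 / 1059 = 0.137.

μ_min ≈ 0.137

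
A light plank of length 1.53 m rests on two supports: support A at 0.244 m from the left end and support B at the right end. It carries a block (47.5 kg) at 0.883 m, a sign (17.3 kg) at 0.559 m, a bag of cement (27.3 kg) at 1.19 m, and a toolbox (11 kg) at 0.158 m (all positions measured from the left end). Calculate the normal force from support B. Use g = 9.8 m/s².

Take moments about support A.
Block: 47.5 × 9.8 = 465.5 N down at 0.883 m → arm 0.639 m, τ = 465.5 × 0.639 = 297.5 N·m clockwise.
Sign: 17.3 × 9.8 = 169.5 N down at 0.559 m → arm 0.315 m, τ = 169.5 × 0.315 = 53.39 N·m clockwise.
Bag of cement: 27.3 × 9.8 = 267.5 N down at 1.19 m → arm 0.946 m, τ = 267.5 × 0.946 = 253.1 N·m clockwise.
Toolbox: 11 × 9.8 = 107.8 N down at 0.158 m → arm 0.086 m, τ = 107.8 × 0.086 = 9.271 N·m counterclockwise.
Net load moment about support A = 594.7 N·m clockwise.
Reaction R at support B is upward at 1.53 m, arm 1.286 m → moment R × 1.286 counterclockwise.
Στ = 0 ⇒ R × 1.286 = 594.7 ⇒ R = 462 N.

R_B ≈ 462 N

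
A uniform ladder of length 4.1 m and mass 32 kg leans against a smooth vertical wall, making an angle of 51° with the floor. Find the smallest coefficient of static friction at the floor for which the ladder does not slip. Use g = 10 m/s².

μ_min ≈ 0.405

Take moments about the foot of the ladder.
Ladder weight 32×10 = 320 N acts at 2.05 m along the ladder; its horizontal arm is 2.05·cos51° = 1.29 m → τ = 412.8 N·m clockwise.
Wall normal N acts horizontally at the top; its moment arm is the height L sinθ = 4.1·sin51° = 3.186 m, counterclockwise.
For rotational equilibrium, N × 3.186 = 412.8, so N = 129.6 N.
ΣFx = 0 ⇒ f = N_wall = 129.6 N. ΣFy = 0 ⇒ N_floor = 320 N.
μ_min = f / N_floor = 129.6 / 320 = 0.405.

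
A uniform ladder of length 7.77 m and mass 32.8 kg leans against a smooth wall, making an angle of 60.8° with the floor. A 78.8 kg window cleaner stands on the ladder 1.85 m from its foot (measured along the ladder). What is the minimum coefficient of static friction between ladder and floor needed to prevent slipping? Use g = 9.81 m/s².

μ_min ≈ 0.176

Choose the foot of the ladder as the axis so the floor normal and friction both act there and drop out.
Ladder weight 32.8×9.81 = 321.8 N acts at 3.885 m along the ladder; its horizontal arm is 3.885·cos60.8° = 1.895 m → τ = 609.8 N·m clockwise.
Window cleaner: 78.8×9.81 = 773 N at 1.85 m → arm 0.9025 m → τ = 697.6 N·m clockwise.
Wall normal N acts horizontally at the top; its moment arm is the height L sinθ = 7.77·sin60.8° = 6.783 m, counterclockwise.
Setting net torque to zero: N × 6.783 = 1307 → N = 192.7 N.
ΣFx = 0 ⇒ f = N_wall = 192.7 N. ΣFy = 0 ⇒ N_floor = 1095 N.
μ_min = f / N_floor = 192.7 / 1095 = 0.176.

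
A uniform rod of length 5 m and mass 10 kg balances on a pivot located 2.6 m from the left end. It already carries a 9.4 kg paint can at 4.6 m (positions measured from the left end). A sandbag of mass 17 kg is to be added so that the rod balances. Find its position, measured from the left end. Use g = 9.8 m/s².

x ≈ 1.55 m from the left end

About the pivot (at 2.6 m from the left end):
Beam weight: 10 × 9.8 = 98 N down at 2.5 m → arm 0.1 m, τ = 98 × 0.1 = 9.8 N·m counterclockwise.
Paint can: 9.4 × 9.8 = 92.12 N down at 4.6 m → arm 2 m, τ = 92.12 × 2 = 184.2 N·m clockwise.
Net moment of existing loads = 174.4 N·m clockwise.
The sandbag weighs 17 × 9.8 = 166.6 N and must supply an equal counterclockwise moment, so its lever arm about the pivot is 174.4 / 166.6 = 1.05 m.
That puts it at 2.6 − 1.05 = 1.55 m from the left end.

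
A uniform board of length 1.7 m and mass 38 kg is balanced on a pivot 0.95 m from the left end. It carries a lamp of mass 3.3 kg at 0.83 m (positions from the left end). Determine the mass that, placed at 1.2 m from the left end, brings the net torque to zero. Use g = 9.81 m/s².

Take moments about the pivot (at 0.95 m from the left end).
Beam weight: 38 × 9.81 = 372.8 N down at 0.85 m → arm 0.1 m, τ = 372.8 × 0.1 = 37.28 N·m counterclockwise.
Lamp: 3.3 × 9.81 = 32.37 N down at 0.83 m → arm 0.12 m, τ = 32.37 × 0.12 = 3.884 N·m counterclockwise.
Net moment of known loads = 41.16 N·m counterclockwise.
An unknown mass m at 1.2 m has arm 0.25 m; its moment is m·g·0.25 clockwise.
For rotational equilibrium, m × 9.81 × 0.25 = 41.16, so m = 41.16 / (9.81 × 0.25) = 16.8 kg.

m ≈ 16.8 kg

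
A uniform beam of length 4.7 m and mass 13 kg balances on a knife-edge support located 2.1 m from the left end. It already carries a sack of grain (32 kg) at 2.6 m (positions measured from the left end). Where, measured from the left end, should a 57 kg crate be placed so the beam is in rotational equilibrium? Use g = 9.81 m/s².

Sum moments about the knife-edge support (at 2.1 m from the left end) (the support reaction has zero arm there).
Beam weight: 13 × 9.81 = 127.5 N down at 2.35 m → arm 0.25 m, τ = 127.5 × 0.25 = 31.88 N·m clockwise.
Sack of grain: 32 × 9.81 = 313.9 N down at 2.6 m → arm 0.5 m, τ = 313.9 × 0.5 = 156.9 N·m clockwise.
Net moment of existing loads = 188.8 N·m clockwise.
The crate weighs 57 × 9.81 = 559.2 N and must supply an equal counterclockwise moment, so its lever arm about the knife-edge support is 188.8 / 559.2 = 0.338 m.
That puts it at 2.1 − 0.338 = 1.76 m from the left end.

x ≈ 1.76 m from the left end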